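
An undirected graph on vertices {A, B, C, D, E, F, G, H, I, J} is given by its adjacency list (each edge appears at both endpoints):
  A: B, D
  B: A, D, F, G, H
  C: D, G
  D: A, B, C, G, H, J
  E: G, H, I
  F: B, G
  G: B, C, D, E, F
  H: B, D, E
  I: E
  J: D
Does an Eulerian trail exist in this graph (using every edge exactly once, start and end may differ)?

No

Degrees: A:2, B:5, C:2, D:6, E:3, F:2, G:5, H:3, I:1, J:1
Odd-degree vertices: B, E, G, H, I, J (6 total).
An Eulerian trail requires 0 or 2 odd-degree vertices; here there are 6.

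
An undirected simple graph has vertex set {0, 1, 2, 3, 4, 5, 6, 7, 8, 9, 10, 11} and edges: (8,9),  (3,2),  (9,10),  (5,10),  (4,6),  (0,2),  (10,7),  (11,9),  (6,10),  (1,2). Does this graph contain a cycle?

No

|V| = 12, |E| = 10, number of components = 2.
A forest on 12 vertices with 2 components has exactly 10 edges, which matches — so no cycle.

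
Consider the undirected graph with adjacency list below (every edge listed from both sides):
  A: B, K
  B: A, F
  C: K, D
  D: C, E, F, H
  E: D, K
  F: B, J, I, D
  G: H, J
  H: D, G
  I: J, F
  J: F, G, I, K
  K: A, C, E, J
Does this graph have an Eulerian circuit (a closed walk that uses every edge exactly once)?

Degrees: A:2, B:2, C:2, D:4, E:2, F:4, G:2, H:2, I:2, J:4, K:4
All degrees are even and the non-isolated vertices are connected — an Eulerian circuit exists.

Yes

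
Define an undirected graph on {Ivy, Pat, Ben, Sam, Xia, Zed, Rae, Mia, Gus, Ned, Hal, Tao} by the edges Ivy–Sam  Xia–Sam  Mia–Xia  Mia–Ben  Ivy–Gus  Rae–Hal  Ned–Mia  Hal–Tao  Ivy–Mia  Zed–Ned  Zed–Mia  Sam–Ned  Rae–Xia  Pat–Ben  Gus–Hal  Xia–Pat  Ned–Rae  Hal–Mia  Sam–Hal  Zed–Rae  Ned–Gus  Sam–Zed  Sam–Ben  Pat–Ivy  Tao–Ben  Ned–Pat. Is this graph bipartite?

The cycle Ned-Zed-Sam-Ned has length 3, which is odd, so the graph is not bipartite.

No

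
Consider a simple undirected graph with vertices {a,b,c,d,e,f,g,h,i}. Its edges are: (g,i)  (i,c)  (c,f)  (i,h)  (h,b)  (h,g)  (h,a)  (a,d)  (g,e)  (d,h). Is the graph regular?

Degrees: a:2, b:1, c:2, d:2, e:1, f:1, g:3, h:5, i:3
Degrees are not all equal (e.g. deg(b)=1 but deg(h)=5); not regular.

No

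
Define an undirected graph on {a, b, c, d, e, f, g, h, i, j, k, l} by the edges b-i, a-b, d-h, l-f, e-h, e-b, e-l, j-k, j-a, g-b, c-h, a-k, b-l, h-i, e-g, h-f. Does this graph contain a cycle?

The graph has 12 vertices, 16 edges, and 1 connected component.
One cycle is l-e-h-f-l.

Yes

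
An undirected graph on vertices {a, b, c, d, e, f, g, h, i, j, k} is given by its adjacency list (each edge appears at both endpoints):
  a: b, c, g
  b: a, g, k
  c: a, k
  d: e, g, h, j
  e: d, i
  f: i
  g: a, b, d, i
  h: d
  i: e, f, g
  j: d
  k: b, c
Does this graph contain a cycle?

Yes

The graph has 11 vertices, 13 edges, and 1 connected component.
Since 13 > 11 - 1, a cycle must exist; for instance a-c-k-b-a.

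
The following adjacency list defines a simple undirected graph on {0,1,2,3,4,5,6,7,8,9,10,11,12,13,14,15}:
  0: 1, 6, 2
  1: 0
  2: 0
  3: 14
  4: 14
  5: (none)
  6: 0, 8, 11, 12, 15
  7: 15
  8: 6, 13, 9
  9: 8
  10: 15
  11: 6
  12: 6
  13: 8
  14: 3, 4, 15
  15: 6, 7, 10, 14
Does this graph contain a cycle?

No

The graph has 16 vertices, 14 edges, and 2 connected components.
Since 14 = 16 - 2, the graph is a forest and contains no cycle.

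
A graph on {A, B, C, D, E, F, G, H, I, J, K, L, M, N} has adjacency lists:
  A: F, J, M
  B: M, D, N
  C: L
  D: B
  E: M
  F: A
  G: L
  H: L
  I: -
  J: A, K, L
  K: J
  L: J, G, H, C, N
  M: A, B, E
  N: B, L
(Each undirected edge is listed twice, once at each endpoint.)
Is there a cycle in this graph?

|V| = 14, |E| = 13, number of components = 2.
Since 13 > 14 - 2, a cycle must exist; for instance A-J-L-N-B-M-A.

Yes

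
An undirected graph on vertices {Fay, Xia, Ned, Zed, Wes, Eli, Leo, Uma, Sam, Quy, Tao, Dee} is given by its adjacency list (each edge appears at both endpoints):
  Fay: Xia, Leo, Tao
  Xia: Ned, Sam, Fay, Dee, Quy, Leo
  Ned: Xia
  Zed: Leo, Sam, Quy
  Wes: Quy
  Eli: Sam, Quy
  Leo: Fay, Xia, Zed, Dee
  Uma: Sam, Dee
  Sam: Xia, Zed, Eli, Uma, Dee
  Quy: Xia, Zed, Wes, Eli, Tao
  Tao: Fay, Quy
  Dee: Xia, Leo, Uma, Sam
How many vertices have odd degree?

Degrees: Fay:3, Xia:6, Ned:1, Zed:3, Wes:1, Eli:2, Leo:4, Uma:2, Sam:5, Quy:5, Tao:2, Dee:4
Odd-degree vertices: Fay, Ned, Zed, Wes, Sam, Quy.

6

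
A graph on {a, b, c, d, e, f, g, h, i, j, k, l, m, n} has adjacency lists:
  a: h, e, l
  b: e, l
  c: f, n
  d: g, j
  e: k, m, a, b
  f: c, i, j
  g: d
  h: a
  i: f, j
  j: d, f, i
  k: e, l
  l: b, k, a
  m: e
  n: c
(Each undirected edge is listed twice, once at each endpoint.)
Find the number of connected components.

Component: {a, b, e, h, k, l, m}
Component: {c, d, f, g, i, j, n}

2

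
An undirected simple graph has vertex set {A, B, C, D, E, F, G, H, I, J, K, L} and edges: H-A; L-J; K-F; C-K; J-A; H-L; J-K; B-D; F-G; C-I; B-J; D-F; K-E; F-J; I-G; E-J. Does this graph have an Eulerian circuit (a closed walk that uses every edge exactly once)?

Yes

Degrees: A:2, B:2, C:2, D:2, E:2, F:4, G:2, H:2, I:2, J:6, K:4, L:2
All degrees are even and the non-isolated vertices are connected — an Eulerian circuit exists.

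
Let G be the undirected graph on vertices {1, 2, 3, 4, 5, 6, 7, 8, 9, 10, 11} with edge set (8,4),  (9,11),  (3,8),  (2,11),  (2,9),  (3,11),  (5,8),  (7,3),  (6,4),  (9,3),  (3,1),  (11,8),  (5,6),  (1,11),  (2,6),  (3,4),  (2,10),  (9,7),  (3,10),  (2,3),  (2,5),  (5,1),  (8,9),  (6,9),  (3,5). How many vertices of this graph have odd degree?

6

Degrees: 1:3, 2:6, 3:9, 4:3, 5:5, 6:4, 7:2, 8:5, 9:6, 10:2, 11:5
Odd-degree vertices: 1, 3, 4, 5, 8, 11.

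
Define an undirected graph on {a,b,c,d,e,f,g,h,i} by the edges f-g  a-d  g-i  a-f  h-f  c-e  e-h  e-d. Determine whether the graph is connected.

Component: {b}
Component: {a, c, d, e, f, g, h, i}
There are 2 separate components, so the graph is not connected.

No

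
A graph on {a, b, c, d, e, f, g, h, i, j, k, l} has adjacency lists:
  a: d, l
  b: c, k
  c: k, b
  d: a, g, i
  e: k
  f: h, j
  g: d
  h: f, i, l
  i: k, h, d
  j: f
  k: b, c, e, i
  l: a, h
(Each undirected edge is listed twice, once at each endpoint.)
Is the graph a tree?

No

The graph has 12 vertices and 13 edges.
Connected but with 13 > 11 edges, so it has a cycle and is not a tree.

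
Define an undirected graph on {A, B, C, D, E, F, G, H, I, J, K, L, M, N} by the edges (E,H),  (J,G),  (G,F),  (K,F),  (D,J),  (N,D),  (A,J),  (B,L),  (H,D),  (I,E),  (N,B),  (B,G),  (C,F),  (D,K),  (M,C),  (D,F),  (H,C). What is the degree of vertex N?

2

Neighbors of N: B, D.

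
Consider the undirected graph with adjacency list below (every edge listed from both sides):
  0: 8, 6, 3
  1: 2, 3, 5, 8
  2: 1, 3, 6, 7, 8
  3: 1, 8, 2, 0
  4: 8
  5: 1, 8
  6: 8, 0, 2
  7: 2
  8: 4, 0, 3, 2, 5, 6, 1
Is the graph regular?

Degrees: 0:3, 1:4, 2:5, 3:4, 4:1, 5:2, 6:3, 7:1, 8:7
Vertex 4 has degree 1 while 8 has degree 7, so the graph is not regular.

No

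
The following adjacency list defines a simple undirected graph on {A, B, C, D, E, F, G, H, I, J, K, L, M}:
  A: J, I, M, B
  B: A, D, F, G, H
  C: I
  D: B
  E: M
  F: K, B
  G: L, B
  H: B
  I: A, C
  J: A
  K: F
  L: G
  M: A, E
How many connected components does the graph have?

1

Component: {A, B, C, D, E, F, G, H, I, J, K, L, M}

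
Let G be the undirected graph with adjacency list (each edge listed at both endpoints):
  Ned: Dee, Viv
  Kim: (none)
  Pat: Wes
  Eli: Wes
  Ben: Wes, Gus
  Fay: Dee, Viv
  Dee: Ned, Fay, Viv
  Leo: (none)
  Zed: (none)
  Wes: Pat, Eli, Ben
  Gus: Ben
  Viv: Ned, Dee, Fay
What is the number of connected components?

5

Component: {Kim}
Component: {Leo}
Component: {Zed}
Component: {Ned, Fay, Dee, Viv}
Component: {Pat, Eli, Ben, Wes, Gus}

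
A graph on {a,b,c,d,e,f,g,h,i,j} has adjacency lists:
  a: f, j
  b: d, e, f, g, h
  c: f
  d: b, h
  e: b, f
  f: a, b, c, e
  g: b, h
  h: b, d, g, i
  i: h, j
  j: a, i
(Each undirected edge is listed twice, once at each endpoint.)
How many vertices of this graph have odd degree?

2

Degrees: a:2, b:5, c:1, d:2, e:2, f:4, g:2, h:4, i:2, j:2
Odd-degree vertices: b, c.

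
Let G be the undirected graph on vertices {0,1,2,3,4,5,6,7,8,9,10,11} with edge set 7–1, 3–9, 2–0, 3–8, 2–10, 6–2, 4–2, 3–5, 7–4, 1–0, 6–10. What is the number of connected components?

3

Component: {11}
Component: {3, 5, 8, 9}
Component: {0, 1, 2, 4, 6, 7, 10}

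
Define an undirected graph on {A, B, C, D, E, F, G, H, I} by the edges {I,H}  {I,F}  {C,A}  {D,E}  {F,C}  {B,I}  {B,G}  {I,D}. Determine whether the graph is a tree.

Yes

|V| = 9, |E| = 8.
Connected and |E| = |V| - 1, which characterizes a tree.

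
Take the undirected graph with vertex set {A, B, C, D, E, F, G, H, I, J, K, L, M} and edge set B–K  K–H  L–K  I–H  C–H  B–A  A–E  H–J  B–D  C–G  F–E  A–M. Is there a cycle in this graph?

The graph has 13 vertices, 12 edges, and 1 connected component.
A forest on 13 vertices with 1 component has exactly 12 edges, which matches — so no cycle.

No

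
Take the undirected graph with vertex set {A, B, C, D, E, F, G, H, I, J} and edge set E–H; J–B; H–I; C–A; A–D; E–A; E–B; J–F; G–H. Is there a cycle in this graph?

No

The graph has 10 vertices, 9 edges, and 1 connected component.
A forest on 10 vertices with 1 component has exactly 9 edges, which matches — so no cycle.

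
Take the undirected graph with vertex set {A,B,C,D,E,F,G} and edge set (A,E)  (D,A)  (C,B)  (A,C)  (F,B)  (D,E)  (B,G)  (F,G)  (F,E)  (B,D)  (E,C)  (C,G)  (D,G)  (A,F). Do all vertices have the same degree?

Yes

Degrees: A:4, B:4, C:4, D:4, E:4, F:4, G:4
Every vertex has degree 4, so the graph is 4-regular.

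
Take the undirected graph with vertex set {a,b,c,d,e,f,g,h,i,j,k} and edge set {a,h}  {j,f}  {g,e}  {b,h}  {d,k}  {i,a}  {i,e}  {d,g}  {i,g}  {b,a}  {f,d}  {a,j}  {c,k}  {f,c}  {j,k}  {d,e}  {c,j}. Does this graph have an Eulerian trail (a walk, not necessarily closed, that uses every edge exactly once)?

Degrees: a:4, b:2, c:3, d:4, e:3, f:3, g:3, h:2, i:3, j:4, k:3
Odd-degree vertices: c, e, f, g, i, k (6 total).
With 6 odd-degree vertices (more than two), no single trail can use every edge.

No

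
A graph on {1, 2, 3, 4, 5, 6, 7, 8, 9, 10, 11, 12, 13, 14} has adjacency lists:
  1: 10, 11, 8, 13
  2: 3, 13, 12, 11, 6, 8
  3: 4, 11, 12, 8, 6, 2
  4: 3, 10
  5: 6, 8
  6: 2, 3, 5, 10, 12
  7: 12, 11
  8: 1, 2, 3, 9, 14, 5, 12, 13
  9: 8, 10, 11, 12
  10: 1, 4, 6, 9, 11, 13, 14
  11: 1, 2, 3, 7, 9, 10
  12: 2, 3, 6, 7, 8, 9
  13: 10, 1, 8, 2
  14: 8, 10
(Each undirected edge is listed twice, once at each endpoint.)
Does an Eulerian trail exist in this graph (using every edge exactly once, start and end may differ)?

Yes

Degrees: 1:4, 2:6, 3:6, 4:2, 5:2, 6:5, 7:2, 8:8, 9:4, 10:7, 11:6, 12:6, 13:4, 14:2
Odd-degree vertices: 6, 10 (2 total).
The non-isolated vertices are connected and exactly 2 have odd degree, so an Eulerian trail exists (from 6 to 10).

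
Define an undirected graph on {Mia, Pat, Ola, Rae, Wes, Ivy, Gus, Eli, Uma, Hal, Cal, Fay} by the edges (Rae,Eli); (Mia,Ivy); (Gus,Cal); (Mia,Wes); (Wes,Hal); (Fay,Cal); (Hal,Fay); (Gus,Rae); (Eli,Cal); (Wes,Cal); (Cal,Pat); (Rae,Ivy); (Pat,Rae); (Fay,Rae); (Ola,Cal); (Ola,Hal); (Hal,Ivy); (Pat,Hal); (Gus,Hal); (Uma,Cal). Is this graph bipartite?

Color {Pat, Ola, Wes, Ivy, Gus, Eli, Uma, Fay} black and {Mia, Rae, Hal, Cal} white. No edge joins two same-colored vertices, so the graph is bipartite.

Yes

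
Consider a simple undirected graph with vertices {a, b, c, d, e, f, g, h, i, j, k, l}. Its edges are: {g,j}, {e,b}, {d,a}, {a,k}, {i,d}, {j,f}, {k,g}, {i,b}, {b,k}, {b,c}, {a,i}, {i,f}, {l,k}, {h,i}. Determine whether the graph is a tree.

The graph has 12 vertices and 14 edges.
A tree on 12 vertices has exactly 11 edges; this graph has 14, so it contains a cycle and is not a tree.

No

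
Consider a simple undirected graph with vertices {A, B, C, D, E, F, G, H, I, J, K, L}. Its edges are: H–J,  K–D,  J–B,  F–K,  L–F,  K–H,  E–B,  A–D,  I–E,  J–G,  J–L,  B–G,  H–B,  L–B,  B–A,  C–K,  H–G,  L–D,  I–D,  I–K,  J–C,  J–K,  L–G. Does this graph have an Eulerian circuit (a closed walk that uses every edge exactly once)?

Degrees: A:2, B:6, C:2, D:4, E:2, F:2, G:4, H:4, I:3, J:6, K:6, L:5
Vertices with odd degree: I, L. An Eulerian circuit requires all degrees even.

No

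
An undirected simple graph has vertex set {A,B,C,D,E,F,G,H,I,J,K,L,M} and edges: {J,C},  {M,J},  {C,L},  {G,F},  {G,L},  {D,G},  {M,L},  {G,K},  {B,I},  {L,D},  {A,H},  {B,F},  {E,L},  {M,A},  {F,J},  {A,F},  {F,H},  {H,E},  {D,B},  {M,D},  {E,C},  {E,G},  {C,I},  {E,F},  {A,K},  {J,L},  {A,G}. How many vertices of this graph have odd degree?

Degrees: A:5, B:3, C:4, D:4, E:5, F:6, G:6, H:3, I:2, J:4, K:2, L:6, M:4
Odd-degree vertices: A, B, E, H.

4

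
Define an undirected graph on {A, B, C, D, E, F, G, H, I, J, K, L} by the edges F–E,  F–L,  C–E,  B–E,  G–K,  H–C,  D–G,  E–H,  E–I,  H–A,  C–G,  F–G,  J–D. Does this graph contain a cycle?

|V| = 12, |E| = 13, number of components = 1.
One cycle is H-E-F-G-C-H.

Yes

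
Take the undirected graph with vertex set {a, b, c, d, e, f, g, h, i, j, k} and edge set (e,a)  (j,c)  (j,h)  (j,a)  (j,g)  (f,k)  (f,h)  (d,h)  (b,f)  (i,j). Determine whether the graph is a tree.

The graph has 11 vertices and 10 edges.
It is connected with exactly 10 edges, hence acyclic — it is a tree.

Yes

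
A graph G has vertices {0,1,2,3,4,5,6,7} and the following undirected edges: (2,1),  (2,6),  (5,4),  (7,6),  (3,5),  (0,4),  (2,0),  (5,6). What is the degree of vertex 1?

1

Neighbors of 1: 2.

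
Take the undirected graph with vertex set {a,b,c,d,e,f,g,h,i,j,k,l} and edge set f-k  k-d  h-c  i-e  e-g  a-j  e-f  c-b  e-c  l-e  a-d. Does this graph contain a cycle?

|V| = 12, |E| = 11, number of components = 1.
A forest on 12 vertices with 1 component has exactly 11 edges, which matches — so no cycle.

No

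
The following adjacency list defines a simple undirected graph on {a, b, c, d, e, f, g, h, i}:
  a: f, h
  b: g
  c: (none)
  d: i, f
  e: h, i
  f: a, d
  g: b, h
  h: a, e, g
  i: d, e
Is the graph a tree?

|V| = 9, |E| = 8.
It splits into 2 components, so it cannot be a tree.

No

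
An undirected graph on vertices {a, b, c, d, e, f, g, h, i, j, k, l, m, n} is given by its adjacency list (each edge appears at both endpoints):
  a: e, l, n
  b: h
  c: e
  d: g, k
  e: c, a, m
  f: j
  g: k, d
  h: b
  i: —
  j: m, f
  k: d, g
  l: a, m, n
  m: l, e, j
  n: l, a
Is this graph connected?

Component: {i}
Component: {b, h}
Component: {d, g, k}
Component: {a, c, e, f, j, l, m, n}
There are 4 separate components, so the graph is not connected.

No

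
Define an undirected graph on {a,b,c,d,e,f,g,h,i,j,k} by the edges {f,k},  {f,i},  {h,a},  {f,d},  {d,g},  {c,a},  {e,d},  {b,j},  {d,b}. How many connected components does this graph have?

Component: {a, c, h}
Component: {b, d, e, f, g, i, j, k}

2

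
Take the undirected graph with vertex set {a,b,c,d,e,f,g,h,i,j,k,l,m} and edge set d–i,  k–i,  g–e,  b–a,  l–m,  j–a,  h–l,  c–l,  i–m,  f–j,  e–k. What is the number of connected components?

Component: {a, b, f, j}
Component: {c, d, e, g, h, i, k, l, m}

2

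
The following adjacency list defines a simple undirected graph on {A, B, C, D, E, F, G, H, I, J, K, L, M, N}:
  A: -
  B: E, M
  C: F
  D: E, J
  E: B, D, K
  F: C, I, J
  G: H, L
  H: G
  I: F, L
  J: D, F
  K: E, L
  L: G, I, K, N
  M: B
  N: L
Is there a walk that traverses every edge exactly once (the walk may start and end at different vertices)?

Degrees: A:0, B:2, C:1, D:2, E:3, F:3, G:2, H:1, I:2, J:2, K:2, L:4, M:1, N:1
Odd-degree vertices: C, E, F, H, M, N (6 total).
With 6 odd-degree vertices (more than two), no single trail can use every edge.

No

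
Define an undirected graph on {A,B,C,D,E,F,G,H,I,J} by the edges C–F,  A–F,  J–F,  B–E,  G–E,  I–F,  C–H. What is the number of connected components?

Component: {D}
Component: {B, E, G}
Component: {A, C, F, H, I, J}

3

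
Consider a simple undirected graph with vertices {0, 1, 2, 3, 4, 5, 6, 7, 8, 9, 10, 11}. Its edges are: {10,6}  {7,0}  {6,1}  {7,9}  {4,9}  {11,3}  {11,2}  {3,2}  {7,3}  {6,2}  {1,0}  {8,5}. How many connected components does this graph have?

Component: {5, 8}
Component: {0, 1, 2, 3, 4, 6, 7, 9, 10, 11}

2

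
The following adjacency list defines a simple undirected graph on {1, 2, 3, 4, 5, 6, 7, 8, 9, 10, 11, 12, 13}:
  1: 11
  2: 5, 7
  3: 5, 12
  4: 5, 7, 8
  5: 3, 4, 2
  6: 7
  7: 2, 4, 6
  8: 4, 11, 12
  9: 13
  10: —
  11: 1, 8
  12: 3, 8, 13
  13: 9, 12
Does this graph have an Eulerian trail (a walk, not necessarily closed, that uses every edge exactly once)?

No

Degrees: 1:1, 2:2, 3:2, 4:3, 5:3, 6:1, 7:3, 8:3, 9:1, 10:0, 11:2, 12:3, 13:2
Odd-degree vertices: 1, 4, 5, 6, 7, 8, 9, 12 (8 total).
An Eulerian trail requires 0 or 2 odd-degree vertices; here there are 8.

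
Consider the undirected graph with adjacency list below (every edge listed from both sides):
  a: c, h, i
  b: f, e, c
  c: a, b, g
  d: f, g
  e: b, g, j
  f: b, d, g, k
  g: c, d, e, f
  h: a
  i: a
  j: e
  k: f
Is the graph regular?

Degrees: a:3, b:3, c:3, d:2, e:3, f:4, g:4, h:1, i:1, j:1, k:1
Degrees are not all equal (e.g. deg(h)=1 but deg(f)=4); not regular.

No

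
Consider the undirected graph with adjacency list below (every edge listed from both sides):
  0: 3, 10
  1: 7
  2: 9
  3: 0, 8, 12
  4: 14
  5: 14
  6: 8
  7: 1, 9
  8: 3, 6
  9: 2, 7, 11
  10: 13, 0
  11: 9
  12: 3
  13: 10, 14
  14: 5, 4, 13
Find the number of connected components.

Component: {1, 2, 7, 9, 11}
Component: {0, 3, 4, 5, 6, 8, 10, 12, 13, 14}

2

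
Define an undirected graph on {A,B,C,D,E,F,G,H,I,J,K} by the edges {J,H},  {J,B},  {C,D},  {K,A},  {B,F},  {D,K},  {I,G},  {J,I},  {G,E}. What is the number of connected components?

2

Component: {A, C, D, K}
Component: {B, E, F, G, H, I, J}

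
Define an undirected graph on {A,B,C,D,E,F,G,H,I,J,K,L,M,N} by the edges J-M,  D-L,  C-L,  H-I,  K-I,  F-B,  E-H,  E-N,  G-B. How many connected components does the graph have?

Component: {A}
Component: {J, M}
Component: {B, F, G}
Component: {C, D, L}
Component: {E, H, I, K, N}

5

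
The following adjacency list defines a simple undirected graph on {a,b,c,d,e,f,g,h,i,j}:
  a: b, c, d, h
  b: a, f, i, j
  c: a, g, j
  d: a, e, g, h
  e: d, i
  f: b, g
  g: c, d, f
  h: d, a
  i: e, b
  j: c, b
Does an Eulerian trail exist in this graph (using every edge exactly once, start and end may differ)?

Yes

Degrees: a:4, b:4, c:3, d:4, e:2, f:2, g:3, h:2, i:2, j:2
Odd-degree vertices: c, g (2 total).
The non-isolated vertices are connected and exactly 2 have odd degree, so an Eulerian trail exists (from c to g).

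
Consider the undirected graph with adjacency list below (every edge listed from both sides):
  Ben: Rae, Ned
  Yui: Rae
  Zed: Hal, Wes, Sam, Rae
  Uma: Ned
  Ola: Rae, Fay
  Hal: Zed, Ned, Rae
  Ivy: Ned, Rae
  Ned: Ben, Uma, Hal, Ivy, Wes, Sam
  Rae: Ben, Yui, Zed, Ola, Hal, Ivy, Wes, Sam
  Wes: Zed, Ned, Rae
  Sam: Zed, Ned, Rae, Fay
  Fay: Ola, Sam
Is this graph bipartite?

Rae-Zed-Sam-Rae is an odd cycle (length 3), and a bipartite graph can contain only even cycles.

No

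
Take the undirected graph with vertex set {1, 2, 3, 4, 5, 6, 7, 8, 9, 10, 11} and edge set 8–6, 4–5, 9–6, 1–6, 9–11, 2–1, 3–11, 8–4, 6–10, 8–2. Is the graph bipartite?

A valid 2-coloring puts {2, 4, 6, 7, 11} on one side and {1, 3, 5, 8, 9, 10} on the other; every edge crosses between the two sides.

Yes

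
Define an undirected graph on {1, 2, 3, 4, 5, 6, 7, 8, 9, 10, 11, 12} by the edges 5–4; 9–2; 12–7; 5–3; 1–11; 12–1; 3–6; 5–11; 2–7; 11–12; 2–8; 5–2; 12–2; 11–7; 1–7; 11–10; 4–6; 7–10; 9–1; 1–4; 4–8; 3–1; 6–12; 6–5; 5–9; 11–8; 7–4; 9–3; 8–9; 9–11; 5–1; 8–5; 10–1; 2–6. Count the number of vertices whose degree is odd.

6

Degrees: 1:8, 2:6, 3:4, 4:5, 5:8, 6:5, 7:6, 8:5, 9:6, 10:3, 11:7, 12:5
Odd-degree vertices: 4, 6, 8, 10, 11, 12.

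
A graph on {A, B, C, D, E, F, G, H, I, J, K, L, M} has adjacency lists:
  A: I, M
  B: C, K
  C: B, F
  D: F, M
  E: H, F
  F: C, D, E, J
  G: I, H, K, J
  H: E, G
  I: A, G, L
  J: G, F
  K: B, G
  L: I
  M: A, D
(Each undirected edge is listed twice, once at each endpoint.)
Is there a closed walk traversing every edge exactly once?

Degrees: A:2, B:2, C:2, D:2, E:2, F:4, G:4, H:2, I:3, J:2, K:2, L:1, M:2
I, L have odd degree; an Eulerian circuit needs every degree to be even, so none exists.

No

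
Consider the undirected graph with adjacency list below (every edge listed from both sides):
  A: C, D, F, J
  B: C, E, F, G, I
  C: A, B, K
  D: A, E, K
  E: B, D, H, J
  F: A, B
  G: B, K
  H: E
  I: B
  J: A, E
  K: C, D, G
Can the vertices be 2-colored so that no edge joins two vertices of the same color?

No

The cycle B-E-J-A-C-B has length 5, which is odd, so the graph is not bipartite.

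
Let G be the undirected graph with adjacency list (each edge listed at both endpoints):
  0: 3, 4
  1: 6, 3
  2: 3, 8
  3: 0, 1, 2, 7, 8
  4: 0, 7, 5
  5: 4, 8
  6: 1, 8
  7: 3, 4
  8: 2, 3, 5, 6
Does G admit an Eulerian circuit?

No

Degrees: 0:2, 1:2, 2:2, 3:5, 4:3, 5:2, 6:2, 7:2, 8:4
3, 4 have odd degree; an Eulerian circuit needs every degree to be even, so none exists.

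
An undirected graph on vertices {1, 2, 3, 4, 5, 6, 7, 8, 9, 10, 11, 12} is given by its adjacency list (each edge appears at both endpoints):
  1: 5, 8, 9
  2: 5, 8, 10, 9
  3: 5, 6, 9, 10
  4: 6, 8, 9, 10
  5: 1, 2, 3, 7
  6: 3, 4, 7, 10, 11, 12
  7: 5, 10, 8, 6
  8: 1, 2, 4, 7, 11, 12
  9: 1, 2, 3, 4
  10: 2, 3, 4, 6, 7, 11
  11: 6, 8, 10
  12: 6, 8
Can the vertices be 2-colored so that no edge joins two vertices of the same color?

No

6-10-11-6 is an odd cycle (length 3), and a bipartite graph can contain only even cycles.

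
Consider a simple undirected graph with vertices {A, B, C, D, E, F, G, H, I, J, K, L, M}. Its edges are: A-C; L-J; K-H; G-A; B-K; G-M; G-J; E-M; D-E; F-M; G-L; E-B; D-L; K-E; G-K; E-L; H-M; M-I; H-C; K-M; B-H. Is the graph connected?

Yes

A breadth-first search from A visits A, C, G, H, M, L, K, J, B, F, I, E, D — all 13 vertices — so the graph is connected.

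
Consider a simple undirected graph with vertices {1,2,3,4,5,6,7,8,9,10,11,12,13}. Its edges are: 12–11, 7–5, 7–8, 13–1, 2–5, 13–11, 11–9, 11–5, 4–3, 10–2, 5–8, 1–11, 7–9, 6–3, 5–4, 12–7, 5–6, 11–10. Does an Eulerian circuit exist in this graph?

Degrees: 1:2, 2:2, 3:2, 4:2, 5:6, 6:2, 7:4, 8:2, 9:2, 10:2, 11:6, 12:2, 13:2
Every vertex has even degree and the edges form a single connected piece, so an Eulerian circuit exists.

Yes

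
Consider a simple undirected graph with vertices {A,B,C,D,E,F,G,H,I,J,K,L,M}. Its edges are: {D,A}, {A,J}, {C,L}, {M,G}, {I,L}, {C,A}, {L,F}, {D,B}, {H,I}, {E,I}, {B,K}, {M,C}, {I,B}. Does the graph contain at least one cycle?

The graph has 13 vertices, 13 edges, and 1 connected component.
One cycle is A-D-B-I-L-C-A.

Yes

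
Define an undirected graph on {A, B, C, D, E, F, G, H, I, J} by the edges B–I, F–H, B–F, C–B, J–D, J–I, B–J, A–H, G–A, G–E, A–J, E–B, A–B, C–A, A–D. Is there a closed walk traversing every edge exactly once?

Yes

Degrees: A:6, B:6, C:2, D:2, E:2, F:2, G:2, H:2, I:2, J:4
Every vertex has even degree and the edges form a single connected piece, so an Eulerian circuit exists.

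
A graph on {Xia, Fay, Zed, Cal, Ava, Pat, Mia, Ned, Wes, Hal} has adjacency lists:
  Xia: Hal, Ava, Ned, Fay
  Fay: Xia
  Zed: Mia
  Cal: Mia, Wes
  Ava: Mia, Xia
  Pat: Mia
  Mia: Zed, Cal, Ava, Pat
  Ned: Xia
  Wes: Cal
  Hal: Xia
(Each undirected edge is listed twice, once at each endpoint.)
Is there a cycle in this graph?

|V| = 10, |E| = 9, number of components = 1.
Since 9 = 10 - 1, the graph is a forest and contains no cycle.

No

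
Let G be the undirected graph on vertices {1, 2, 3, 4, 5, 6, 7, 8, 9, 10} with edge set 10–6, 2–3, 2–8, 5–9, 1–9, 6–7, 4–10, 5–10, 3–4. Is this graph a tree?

Yes

|V| = 10, |E| = 9.
It is connected with exactly 9 edges, hence acyclic — it is a tree.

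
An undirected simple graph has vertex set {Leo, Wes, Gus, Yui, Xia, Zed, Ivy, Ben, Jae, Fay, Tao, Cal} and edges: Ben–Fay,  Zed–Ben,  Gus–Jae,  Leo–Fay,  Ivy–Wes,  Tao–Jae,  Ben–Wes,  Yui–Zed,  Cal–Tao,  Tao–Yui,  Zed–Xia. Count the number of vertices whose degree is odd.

8

Degrees: Leo:1, Wes:2, Gus:1, Yui:2, Xia:1, Zed:3, Ivy:1, Ben:3, Jae:2, Fay:2, Tao:3, Cal:1
Odd-degree vertices: Leo, Gus, Xia, Zed, Ivy, Ben, Tao, Cal.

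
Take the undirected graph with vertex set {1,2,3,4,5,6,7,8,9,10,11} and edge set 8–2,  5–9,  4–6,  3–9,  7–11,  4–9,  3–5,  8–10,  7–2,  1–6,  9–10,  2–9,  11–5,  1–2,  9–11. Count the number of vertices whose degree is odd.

2

Degrees: 1:2, 2:4, 3:2, 4:2, 5:3, 6:2, 7:2, 8:2, 9:6, 10:2, 11:3
Odd-degree vertices: 5, 11.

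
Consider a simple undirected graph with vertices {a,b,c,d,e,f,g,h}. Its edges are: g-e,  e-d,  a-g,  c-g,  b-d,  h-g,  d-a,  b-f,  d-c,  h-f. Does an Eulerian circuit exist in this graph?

Degrees: a:2, b:2, c:2, d:4, e:2, f:2, g:4, h:2
Every vertex has even degree and the edges form a single connected piece, so an Eulerian circuit exists.

Yes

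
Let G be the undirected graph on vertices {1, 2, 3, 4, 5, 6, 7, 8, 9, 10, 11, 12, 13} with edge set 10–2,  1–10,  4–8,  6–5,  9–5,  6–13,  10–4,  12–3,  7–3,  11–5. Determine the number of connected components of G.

3

Component: {3, 7, 12}
Component: {1, 2, 4, 8, 10}
Component: {5, 6, 9, 11, 13}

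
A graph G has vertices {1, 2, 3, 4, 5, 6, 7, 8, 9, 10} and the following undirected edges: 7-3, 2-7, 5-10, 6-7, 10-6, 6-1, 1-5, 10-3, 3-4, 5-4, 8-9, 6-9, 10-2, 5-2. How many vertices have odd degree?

4

Degrees: 1:2, 2:3, 3:3, 4:2, 5:4, 6:4, 7:3, 8:1, 9:2, 10:4
Odd-degree vertices: 2, 3, 7, 8.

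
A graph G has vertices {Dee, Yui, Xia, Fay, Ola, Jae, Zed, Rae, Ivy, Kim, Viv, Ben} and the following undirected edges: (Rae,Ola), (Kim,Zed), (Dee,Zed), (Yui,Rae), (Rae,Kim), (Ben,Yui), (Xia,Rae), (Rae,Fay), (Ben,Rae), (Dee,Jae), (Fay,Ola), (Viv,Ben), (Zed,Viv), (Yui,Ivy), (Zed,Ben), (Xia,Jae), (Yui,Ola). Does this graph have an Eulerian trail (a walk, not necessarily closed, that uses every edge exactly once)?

Yes

Degrees: Dee:2, Yui:4, Xia:2, Fay:2, Ola:3, Jae:2, Zed:4, Rae:6, Ivy:1, Kim:2, Viv:2, Ben:4
Odd-degree vertices: Ola, Ivy (2 total).
The non-isolated vertices are connected and exactly 2 have odd degree, so an Eulerian trail exists (from Ola to Ivy).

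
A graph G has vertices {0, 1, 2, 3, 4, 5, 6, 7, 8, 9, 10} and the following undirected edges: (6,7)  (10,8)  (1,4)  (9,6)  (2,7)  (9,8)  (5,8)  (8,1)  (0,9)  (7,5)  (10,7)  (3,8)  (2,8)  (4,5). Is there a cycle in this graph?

The graph has 11 vertices, 14 edges, and 1 connected component.
Since 14 > 11 - 1, a cycle must exist; for instance 8-5-4-1-8.

Yes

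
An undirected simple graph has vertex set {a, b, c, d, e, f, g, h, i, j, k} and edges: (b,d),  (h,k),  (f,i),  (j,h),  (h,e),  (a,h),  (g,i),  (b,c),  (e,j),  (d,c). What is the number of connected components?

Component: {b, c, d}
Component: {f, g, i}
Component: {a, e, h, j, k}

3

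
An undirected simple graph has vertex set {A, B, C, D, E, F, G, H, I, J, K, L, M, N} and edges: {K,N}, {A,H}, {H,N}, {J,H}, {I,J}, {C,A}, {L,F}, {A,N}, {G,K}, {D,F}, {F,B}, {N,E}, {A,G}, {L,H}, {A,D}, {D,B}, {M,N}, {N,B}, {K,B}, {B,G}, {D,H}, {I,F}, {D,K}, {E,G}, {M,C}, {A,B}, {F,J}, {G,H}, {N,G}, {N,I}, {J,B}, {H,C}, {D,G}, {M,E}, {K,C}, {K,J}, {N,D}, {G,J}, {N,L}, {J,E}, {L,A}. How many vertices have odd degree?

Degrees: A:7, B:7, C:4, D:7, E:4, F:5, G:8, H:7, I:3, J:7, K:6, L:4, M:3, N:10
Odd-degree vertices: A, B, D, F, H, I, J, M.

8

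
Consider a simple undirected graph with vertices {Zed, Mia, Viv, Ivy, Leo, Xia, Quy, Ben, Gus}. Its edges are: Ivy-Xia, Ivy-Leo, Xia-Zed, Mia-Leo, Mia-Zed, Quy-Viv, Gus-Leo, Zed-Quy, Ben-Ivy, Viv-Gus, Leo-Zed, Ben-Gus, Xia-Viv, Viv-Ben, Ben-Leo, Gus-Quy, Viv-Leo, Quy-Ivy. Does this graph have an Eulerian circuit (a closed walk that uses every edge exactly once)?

Degrees: Zed:4, Mia:2, Viv:5, Ivy:4, Leo:6, Xia:3, Quy:4, Ben:4, Gus:4
Viv, Xia have odd degree; an Eulerian circuit needs every degree to be even, so none exists.

No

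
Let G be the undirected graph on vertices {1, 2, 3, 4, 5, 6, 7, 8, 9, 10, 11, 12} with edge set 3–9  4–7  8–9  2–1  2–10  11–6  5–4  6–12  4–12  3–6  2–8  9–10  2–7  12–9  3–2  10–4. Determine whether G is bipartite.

Yes

Partition the vertices as {2, 4, 6, 9} vs {1, 3, 5, 7, 8, 10, 11, 12}. Each listed edge has one endpoint in each part, so the graph is bipartite.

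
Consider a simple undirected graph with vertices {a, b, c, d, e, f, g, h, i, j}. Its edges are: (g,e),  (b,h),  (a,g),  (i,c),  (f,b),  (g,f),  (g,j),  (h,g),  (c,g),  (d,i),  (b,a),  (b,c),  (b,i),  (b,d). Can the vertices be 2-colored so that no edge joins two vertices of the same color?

No

c-i-b-c is an odd cycle (length 3), and a bipartite graph can contain only even cycles.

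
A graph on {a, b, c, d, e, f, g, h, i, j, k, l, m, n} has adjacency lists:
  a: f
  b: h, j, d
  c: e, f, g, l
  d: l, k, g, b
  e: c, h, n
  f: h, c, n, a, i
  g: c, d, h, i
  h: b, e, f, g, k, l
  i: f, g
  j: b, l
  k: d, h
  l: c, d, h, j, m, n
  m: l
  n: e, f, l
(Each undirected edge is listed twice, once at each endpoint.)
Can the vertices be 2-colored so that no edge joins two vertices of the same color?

Yes

Color {b, e, f, g, k, l} black and {a, c, d, h, i, j, m, n} white. No edge joins two same-colored vertices, so the graph is bipartite.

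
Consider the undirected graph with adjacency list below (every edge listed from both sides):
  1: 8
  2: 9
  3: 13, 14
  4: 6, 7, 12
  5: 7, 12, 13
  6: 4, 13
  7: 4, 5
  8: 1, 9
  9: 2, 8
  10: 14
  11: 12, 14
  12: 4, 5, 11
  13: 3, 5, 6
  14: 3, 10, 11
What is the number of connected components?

Component: {1, 2, 8, 9}
Component: {3, 4, 5, 6, 7, 10, 11, 12, 13, 14}

2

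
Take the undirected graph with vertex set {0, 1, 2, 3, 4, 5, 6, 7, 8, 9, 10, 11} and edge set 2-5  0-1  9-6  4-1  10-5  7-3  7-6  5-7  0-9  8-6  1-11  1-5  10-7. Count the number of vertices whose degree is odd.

Degrees: 0:2, 1:4, 2:1, 3:1, 4:1, 5:4, 6:3, 7:4, 8:1, 9:2, 10:2, 11:1
Odd-degree vertices: 2, 3, 4, 6, 8, 11.

6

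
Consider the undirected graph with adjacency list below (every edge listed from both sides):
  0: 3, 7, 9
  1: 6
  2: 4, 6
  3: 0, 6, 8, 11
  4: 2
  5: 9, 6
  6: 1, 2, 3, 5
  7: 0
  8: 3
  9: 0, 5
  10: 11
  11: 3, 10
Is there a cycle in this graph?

Yes

|V| = 12, |E| = 12, number of components = 1.
Since 12 > 12 - 1, a cycle must exist; for instance 0-3-6-5-9-0.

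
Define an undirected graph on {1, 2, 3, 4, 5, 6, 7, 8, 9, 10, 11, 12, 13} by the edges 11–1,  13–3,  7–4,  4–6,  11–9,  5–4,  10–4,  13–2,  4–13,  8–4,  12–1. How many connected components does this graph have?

Component: {1, 9, 11, 12}
Component: {2, 3, 4, 5, 6, 7, 8, 10, 13}

2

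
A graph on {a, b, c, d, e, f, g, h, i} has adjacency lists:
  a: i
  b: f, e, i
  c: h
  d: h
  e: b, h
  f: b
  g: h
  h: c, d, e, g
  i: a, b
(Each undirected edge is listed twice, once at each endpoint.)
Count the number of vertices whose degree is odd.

Degrees: a:1, b:3, c:1, d:1, e:2, f:1, g:1, h:4, i:2
Odd-degree vertices: a, b, c, d, f, g.

6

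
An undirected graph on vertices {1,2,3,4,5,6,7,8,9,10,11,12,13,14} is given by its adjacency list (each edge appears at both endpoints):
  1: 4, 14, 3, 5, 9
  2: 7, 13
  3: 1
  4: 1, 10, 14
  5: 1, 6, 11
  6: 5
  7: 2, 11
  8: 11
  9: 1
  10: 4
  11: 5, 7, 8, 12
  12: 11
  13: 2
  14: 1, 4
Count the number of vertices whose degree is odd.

Degrees: 1:5, 2:2, 3:1, 4:3, 5:3, 6:1, 7:2, 8:1, 9:1, 10:1, 11:4, 12:1, 13:1, 14:2
Odd-degree vertices: 1, 3, 4, 5, 6, 8, 9, 10, 12, 13.

10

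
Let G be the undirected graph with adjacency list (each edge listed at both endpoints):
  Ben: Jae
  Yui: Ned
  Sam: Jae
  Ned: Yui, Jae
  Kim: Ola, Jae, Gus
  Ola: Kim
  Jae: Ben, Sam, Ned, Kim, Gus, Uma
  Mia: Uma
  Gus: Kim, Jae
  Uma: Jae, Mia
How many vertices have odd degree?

Degrees: Ben:1, Yui:1, Sam:1, Ned:2, Kim:3, Ola:1, Jae:6, Mia:1, Gus:2, Uma:2
Odd-degree vertices: Ben, Yui, Sam, Kim, Ola, Mia.

6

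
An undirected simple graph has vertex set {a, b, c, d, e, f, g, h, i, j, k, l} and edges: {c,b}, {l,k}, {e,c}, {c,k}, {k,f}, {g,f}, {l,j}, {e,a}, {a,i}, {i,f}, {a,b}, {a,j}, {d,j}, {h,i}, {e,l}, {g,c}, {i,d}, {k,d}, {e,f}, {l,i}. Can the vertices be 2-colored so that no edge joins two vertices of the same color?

A valid 2-coloring puts {b, e, g, i, j, k} on one side and {a, c, d, f, h, l} on the other; every edge crosses between the two sides.

Yes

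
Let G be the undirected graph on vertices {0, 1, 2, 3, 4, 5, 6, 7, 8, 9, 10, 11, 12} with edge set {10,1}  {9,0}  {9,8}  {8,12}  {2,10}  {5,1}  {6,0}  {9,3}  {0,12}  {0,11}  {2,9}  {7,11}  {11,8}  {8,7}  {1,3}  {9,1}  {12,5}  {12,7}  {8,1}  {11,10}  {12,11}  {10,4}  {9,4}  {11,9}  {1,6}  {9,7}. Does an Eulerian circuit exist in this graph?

Degrees: 0:4, 1:6, 2:2, 3:2, 4:2, 5:2, 6:2, 7:4, 8:5, 9:8, 10:4, 11:6, 12:5
8, 12 have odd degree; an Eulerian circuit needs every degree to be even, so none exists.

No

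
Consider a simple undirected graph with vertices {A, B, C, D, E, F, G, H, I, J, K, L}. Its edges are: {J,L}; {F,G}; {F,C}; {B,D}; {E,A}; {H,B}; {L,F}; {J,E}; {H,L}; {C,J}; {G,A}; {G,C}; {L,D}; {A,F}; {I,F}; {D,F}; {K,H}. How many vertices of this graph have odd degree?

Degrees: A:3, B:2, C:3, D:3, E:2, F:6, G:3, H:3, I:1, J:3, K:1, L:4
Odd-degree vertices: A, C, D, G, H, I, J, K.

8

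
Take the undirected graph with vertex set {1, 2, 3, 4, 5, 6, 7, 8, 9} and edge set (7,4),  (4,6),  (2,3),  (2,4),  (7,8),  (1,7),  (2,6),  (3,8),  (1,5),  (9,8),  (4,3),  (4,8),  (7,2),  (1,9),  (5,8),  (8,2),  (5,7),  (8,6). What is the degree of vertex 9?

Neighbors of 9: 1, 8.

2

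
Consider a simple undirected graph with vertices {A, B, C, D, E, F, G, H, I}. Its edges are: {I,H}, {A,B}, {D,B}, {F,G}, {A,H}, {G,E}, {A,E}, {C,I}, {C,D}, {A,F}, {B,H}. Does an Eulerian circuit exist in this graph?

Degrees: A:4, B:3, C:2, D:2, E:2, F:2, G:2, H:3, I:2
B, H have odd degree; an Eulerian circuit needs every degree to be even, so none exists.

No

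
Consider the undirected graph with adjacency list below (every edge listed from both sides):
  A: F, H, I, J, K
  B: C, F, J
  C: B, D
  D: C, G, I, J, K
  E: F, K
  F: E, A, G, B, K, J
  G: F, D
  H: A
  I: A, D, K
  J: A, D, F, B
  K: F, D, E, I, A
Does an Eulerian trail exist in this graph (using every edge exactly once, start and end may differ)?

No

Degrees: A:5, B:3, C:2, D:5, E:2, F:6, G:2, H:1, I:3, J:4, K:5
Odd-degree vertices: A, B, D, H, I, K (6 total).
An Eulerian trail requires 0 or 2 odd-degree vertices; here there are 6.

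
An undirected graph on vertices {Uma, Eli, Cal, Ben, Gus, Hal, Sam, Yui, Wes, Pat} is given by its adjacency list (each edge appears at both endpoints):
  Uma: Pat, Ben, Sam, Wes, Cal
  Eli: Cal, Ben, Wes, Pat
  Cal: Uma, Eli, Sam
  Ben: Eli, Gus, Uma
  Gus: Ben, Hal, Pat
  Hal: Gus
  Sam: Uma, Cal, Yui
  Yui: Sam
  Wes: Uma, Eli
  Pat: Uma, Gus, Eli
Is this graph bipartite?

Uma-Sam-Cal-Uma is an odd cycle (length 3), and a bipartite graph can contain only even cycles.

No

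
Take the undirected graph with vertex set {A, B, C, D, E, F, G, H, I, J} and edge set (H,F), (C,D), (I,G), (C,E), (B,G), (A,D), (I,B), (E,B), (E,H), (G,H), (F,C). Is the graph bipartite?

The cycle B-G-I-B has length 3, which is odd, so the graph is not bipartite.

No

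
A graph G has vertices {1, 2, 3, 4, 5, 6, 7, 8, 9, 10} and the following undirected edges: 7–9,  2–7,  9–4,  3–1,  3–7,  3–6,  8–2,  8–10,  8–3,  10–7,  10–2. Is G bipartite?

No

The cycle 8-2-10-8 has length 3, which is odd, so the graph is not bipartite.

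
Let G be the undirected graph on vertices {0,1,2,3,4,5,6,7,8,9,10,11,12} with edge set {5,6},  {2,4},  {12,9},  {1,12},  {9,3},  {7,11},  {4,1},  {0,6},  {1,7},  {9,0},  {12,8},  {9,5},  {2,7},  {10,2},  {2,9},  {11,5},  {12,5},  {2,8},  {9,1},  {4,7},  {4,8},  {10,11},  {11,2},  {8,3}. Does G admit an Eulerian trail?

Yes

Degrees: 0:2, 1:4, 2:6, 3:2, 4:4, 5:4, 6:2, 7:4, 8:4, 9:6, 10:2, 11:4, 12:4
Odd-degree vertices: none (0 total).
With 0 odd-degree vertices and all edges in one connected piece, an Eulerian trail exists.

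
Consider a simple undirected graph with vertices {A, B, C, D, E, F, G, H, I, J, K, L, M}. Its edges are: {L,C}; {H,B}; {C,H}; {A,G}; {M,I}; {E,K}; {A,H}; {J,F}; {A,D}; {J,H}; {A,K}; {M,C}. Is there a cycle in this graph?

|V| = 13, |E| = 12, number of components = 1.
Since 12 = 13 - 1, the graph is a forest and contains no cycle.

No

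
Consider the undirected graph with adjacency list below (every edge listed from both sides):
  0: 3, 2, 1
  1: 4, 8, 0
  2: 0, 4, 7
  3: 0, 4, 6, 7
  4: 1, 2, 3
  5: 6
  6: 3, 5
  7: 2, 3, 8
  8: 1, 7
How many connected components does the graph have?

Component: {0, 1, 2, 3, 4, 5, 6, 7, 8}

1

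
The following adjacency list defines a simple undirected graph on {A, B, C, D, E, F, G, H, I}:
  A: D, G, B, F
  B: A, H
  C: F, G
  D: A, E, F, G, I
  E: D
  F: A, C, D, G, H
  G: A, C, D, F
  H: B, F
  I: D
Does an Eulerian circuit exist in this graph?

Degrees: A:4, B:2, C:2, D:5, E:1, F:5, G:4, H:2, I:1
Vertices with odd degree: D, E, F, I. An Eulerian circuit requires all degrees even.

No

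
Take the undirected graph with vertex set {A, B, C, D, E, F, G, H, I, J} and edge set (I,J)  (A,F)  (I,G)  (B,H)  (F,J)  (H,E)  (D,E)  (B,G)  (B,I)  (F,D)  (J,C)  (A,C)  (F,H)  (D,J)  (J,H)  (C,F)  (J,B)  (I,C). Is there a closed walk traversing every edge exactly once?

Degrees: A:2, B:4, C:4, D:3, E:2, F:5, G:2, H:4, I:4, J:6
D, F have odd degree; an Eulerian circuit needs every degree to be even, so none exists.

No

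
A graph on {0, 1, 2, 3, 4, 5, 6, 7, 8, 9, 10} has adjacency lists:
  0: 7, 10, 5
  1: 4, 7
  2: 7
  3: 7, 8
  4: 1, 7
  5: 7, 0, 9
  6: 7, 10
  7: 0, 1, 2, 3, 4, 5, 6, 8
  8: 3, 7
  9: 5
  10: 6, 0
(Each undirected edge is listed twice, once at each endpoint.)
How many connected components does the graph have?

Component: {0, 1, 2, 3, 4, 5, 6, 7, 8, 9, 10}

1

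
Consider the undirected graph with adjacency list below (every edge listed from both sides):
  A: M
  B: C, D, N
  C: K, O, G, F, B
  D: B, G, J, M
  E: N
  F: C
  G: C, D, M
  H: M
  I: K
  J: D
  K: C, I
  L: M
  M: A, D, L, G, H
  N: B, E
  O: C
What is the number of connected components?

1

Component: {A, B, C, D, E, F, G, H, I, J, K, L, M, N, O}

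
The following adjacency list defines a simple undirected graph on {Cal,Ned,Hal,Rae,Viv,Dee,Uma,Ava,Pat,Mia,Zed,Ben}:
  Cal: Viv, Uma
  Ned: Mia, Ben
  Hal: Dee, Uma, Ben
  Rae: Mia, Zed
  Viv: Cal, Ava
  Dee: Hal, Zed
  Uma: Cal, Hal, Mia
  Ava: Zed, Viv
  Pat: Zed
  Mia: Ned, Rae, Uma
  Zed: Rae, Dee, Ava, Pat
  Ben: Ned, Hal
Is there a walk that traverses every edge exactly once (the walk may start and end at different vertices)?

No

Degrees: Cal:2, Ned:2, Hal:3, Rae:2, Viv:2, Dee:2, Uma:3, Ava:2, Pat:1, Mia:3, Zed:4, Ben:2
Odd-degree vertices: Hal, Uma, Pat, Mia (4 total).
An Eulerian trail requires 0 or 2 odd-degree vertices; here there are 4.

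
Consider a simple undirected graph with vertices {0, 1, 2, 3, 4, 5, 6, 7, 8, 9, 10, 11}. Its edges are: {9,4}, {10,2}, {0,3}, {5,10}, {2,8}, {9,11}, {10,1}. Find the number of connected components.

Component: {6}
Component: {7}
Component: {0, 3}
Component: {4, 9, 11}
Component: {1, 2, 5, 8, 10}

5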